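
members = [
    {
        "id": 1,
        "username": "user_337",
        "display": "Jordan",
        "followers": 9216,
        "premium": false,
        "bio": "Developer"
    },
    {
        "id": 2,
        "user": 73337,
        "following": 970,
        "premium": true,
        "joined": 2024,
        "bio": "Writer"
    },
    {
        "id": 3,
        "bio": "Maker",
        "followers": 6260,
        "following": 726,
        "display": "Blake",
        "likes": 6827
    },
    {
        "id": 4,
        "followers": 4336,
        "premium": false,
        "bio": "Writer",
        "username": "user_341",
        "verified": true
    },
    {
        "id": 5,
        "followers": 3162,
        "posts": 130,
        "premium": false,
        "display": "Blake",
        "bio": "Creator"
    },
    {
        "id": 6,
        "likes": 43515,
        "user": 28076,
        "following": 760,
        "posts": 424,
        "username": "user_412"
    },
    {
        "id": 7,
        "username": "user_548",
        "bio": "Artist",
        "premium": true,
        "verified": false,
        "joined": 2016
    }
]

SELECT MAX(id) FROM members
7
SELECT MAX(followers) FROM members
9216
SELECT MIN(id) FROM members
1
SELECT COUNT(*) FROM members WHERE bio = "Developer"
1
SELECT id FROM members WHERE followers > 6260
[1]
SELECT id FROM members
[1, 2, 3, 4, 5, 6, 7]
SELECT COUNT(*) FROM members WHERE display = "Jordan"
1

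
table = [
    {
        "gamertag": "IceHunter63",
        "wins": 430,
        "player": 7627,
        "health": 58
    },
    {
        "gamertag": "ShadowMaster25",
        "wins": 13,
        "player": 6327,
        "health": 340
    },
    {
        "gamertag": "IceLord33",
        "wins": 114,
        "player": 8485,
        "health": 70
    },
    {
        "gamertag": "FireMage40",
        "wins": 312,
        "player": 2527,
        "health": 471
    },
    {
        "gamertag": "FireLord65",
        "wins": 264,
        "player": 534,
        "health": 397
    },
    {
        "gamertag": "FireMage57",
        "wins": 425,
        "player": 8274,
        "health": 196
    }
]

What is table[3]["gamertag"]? "FireMage40"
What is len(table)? 6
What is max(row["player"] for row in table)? 8485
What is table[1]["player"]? 6327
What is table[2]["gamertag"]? "IceLord33"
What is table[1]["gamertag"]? "ShadowMaster25"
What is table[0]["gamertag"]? "IceHunter63"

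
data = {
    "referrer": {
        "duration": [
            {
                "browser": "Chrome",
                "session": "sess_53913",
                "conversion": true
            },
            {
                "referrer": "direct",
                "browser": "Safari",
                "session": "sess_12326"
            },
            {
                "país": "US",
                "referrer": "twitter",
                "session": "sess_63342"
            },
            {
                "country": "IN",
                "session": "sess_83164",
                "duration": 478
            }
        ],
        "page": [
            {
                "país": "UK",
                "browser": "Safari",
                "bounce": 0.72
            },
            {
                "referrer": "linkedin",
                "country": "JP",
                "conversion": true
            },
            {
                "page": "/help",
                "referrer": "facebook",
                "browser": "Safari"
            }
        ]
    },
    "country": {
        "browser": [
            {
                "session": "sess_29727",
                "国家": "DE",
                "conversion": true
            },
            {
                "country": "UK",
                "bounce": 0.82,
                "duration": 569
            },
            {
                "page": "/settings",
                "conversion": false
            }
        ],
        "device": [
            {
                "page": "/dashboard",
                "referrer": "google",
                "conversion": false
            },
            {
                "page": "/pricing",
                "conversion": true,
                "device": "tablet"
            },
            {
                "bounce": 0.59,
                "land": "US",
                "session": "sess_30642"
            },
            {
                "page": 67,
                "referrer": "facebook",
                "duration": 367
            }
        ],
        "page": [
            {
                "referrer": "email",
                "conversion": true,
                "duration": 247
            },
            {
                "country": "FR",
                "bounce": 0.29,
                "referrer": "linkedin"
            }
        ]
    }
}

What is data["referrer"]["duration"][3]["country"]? "IN"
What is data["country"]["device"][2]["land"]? "US"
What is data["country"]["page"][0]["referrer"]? "email"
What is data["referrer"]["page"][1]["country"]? "JP"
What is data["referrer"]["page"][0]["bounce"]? 0.72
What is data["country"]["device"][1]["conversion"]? True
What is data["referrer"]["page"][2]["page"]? "/help"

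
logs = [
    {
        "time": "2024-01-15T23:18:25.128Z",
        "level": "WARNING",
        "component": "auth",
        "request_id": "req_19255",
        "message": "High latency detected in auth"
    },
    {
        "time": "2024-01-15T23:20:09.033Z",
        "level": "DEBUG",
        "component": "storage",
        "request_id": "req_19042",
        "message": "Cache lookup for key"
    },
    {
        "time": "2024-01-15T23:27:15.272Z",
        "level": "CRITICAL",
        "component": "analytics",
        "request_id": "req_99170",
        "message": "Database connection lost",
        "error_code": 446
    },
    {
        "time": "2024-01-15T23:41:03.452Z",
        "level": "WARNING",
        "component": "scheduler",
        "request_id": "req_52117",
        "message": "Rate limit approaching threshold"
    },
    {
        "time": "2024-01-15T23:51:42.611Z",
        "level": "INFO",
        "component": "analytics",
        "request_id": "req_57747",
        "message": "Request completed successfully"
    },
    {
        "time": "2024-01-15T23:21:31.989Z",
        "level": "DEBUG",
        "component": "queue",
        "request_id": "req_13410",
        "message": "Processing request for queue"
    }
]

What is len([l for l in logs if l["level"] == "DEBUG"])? 2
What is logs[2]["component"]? "analytics"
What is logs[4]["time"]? "2024-01-15T23:51:42.611Z"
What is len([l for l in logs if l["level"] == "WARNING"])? 2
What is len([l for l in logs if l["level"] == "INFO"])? 1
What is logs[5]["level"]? "DEBUG"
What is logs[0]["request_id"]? "req_19255"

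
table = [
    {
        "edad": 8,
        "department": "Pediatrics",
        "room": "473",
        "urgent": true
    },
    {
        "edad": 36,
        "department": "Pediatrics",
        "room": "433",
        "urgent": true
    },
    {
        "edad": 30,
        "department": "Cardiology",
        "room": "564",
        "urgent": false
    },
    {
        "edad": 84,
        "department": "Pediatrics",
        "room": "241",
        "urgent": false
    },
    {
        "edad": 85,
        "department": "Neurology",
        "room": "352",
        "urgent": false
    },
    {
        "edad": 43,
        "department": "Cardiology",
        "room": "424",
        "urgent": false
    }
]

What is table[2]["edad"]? 30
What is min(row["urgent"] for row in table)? False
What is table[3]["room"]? "241"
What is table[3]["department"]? "Pediatrics"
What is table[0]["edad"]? 8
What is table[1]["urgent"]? True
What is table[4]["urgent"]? False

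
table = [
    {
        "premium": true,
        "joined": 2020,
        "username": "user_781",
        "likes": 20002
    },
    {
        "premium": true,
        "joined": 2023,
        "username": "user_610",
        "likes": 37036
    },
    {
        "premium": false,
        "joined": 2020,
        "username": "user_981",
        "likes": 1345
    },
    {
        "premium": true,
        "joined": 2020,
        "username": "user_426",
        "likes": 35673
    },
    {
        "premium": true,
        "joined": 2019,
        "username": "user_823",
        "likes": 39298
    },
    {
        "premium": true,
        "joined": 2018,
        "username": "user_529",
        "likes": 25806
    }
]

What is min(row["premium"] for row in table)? False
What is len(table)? 6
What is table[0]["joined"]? 2020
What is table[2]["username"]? "user_981"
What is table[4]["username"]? "user_823"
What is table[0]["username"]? "user_781"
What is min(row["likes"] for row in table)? 1345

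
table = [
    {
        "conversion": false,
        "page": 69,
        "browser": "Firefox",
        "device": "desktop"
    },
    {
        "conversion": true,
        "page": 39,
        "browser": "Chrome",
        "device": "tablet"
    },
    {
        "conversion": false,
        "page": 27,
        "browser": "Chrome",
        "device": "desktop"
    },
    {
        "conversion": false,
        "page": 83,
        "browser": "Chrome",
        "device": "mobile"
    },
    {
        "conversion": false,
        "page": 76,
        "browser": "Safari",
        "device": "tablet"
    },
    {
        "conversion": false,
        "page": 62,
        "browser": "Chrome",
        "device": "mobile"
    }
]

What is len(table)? 6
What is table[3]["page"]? 83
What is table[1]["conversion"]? True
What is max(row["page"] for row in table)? 83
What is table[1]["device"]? "tablet"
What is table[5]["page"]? 62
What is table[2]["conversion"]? False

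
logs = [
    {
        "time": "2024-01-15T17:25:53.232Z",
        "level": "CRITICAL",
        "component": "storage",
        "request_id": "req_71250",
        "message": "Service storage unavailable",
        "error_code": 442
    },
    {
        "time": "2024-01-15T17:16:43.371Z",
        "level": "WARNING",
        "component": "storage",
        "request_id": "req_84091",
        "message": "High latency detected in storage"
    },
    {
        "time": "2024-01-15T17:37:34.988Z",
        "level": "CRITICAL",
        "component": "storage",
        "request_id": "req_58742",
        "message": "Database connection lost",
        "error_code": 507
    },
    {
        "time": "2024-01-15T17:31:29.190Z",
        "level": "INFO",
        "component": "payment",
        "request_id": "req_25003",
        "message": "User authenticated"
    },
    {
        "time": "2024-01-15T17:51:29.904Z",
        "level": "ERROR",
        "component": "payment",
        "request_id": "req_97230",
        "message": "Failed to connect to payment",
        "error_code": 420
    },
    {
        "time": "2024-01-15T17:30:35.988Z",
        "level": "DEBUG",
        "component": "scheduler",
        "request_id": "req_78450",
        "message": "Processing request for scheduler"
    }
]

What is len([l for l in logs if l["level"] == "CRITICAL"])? 2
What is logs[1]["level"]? "WARNING"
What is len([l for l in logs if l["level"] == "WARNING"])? 1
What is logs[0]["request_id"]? "req_71250"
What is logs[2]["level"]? "CRITICAL"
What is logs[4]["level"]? "ERROR"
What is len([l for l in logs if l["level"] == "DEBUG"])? 1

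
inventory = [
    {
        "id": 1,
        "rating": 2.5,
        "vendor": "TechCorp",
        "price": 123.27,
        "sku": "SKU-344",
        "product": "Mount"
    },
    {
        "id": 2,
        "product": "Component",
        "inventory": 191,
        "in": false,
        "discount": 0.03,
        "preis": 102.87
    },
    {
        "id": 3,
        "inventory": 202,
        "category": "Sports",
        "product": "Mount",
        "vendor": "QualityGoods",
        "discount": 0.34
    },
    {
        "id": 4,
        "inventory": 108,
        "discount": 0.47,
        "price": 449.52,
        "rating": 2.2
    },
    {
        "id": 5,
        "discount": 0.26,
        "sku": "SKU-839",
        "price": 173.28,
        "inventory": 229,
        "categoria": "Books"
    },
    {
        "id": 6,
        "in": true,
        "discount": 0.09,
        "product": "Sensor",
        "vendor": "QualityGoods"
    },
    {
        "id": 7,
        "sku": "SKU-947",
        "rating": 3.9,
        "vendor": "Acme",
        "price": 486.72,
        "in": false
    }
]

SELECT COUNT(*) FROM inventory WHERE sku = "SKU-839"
1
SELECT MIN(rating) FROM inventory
2.2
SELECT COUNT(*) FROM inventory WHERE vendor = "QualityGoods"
2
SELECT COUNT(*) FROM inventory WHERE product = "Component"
1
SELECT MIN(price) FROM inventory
123.27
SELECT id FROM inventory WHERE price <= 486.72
[1, 4, 5, 7]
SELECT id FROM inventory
[1, 2, 3, 4, 5, 6, 7]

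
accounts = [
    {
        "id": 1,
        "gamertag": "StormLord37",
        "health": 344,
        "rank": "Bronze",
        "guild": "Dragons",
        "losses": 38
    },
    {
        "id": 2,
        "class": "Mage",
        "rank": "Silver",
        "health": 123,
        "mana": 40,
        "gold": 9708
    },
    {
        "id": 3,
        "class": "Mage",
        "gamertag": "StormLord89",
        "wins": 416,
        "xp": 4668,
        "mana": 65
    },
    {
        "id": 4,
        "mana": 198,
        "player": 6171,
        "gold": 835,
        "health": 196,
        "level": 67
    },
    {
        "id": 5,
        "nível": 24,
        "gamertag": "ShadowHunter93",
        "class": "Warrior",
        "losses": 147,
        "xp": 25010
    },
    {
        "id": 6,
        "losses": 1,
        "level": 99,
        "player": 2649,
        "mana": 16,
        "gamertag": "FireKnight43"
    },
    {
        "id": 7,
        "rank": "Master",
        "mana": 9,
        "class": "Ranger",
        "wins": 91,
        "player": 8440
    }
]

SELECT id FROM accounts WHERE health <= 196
[2, 4]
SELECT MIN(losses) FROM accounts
1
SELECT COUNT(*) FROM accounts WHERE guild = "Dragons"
1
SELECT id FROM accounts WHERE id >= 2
[2, 3, 4, 5, 6, 7]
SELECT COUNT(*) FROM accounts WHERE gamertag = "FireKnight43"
1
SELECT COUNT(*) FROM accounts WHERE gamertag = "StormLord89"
1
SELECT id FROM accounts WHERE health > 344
[]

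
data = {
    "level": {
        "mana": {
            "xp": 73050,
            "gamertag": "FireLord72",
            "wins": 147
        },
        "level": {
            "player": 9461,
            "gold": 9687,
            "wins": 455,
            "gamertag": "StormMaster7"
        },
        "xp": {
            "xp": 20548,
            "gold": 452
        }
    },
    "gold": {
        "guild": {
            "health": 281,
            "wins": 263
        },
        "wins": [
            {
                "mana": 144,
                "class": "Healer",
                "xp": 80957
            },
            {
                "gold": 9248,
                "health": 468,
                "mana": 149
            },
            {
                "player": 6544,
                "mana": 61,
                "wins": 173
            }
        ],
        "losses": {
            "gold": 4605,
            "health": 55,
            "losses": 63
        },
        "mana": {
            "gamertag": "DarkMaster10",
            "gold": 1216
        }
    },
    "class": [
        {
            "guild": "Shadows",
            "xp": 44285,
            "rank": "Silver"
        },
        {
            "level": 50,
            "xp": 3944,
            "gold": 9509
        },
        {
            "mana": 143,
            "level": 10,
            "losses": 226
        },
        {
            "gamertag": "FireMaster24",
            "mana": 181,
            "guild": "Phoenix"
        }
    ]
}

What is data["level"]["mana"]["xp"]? 73050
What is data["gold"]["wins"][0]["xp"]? 80957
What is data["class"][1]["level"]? 50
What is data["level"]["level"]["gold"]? 9687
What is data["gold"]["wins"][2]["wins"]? 173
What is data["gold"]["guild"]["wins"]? 263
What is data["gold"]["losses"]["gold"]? 4605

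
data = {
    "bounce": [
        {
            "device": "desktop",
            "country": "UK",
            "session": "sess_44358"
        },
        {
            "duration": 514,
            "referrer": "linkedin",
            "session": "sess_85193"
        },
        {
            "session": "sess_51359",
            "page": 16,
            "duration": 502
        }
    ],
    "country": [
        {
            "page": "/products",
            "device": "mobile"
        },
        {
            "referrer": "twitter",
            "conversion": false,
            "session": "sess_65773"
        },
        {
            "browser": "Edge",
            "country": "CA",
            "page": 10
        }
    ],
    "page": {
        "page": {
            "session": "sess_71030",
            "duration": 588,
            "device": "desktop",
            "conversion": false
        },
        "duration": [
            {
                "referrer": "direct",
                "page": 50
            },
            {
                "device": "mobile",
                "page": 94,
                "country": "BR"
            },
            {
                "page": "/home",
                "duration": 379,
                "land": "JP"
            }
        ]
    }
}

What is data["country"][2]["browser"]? "Edge"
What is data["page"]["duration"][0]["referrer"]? "direct"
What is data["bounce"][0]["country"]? "UK"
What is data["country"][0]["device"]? "mobile"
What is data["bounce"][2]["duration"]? 502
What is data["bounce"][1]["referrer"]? "linkedin"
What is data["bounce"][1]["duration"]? 514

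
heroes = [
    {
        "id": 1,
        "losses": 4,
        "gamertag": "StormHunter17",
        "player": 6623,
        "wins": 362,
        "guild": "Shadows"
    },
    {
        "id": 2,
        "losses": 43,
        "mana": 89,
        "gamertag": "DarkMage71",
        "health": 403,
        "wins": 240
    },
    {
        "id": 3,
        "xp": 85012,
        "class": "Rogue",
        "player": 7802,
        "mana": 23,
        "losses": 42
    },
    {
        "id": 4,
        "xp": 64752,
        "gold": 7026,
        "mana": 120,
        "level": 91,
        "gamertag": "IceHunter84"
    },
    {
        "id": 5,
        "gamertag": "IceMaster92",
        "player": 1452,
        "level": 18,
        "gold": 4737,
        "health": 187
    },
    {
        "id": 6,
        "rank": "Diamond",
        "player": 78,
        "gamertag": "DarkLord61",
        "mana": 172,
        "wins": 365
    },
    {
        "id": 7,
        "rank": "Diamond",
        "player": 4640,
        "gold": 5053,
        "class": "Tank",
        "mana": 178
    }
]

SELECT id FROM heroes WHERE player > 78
[1, 3, 5, 7]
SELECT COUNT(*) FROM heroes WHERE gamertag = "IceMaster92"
1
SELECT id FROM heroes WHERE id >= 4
[4, 5, 6, 7]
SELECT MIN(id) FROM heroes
1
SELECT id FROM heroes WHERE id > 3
[4, 5, 6, 7]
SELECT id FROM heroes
[1, 2, 3, 4, 5, 6, 7]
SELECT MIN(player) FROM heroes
78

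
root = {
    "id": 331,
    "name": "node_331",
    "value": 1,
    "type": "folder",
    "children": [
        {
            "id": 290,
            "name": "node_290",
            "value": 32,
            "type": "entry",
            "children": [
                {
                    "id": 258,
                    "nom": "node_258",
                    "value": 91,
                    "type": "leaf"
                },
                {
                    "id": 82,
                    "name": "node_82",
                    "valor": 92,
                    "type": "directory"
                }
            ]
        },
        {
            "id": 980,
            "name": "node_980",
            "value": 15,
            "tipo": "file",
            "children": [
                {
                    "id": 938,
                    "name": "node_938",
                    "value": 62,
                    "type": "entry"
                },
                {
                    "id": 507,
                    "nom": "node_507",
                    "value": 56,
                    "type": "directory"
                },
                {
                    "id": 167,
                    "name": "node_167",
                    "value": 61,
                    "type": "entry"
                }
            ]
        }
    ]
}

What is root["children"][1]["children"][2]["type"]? "entry"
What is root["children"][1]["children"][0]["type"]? "entry"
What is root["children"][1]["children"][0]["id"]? 938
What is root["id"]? 331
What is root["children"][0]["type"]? "entry"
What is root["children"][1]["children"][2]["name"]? "node_167"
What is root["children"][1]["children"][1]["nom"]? "node_507"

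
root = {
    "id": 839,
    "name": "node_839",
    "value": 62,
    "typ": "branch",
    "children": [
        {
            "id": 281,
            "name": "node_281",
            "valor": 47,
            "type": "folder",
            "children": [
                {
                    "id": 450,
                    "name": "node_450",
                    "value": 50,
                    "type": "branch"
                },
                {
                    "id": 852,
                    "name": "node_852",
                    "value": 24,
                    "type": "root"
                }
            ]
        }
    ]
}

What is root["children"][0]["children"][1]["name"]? "node_852"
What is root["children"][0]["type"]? "folder"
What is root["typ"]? "branch"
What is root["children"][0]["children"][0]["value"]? 50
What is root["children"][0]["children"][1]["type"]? "root"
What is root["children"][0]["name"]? "node_281"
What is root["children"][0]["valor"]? 47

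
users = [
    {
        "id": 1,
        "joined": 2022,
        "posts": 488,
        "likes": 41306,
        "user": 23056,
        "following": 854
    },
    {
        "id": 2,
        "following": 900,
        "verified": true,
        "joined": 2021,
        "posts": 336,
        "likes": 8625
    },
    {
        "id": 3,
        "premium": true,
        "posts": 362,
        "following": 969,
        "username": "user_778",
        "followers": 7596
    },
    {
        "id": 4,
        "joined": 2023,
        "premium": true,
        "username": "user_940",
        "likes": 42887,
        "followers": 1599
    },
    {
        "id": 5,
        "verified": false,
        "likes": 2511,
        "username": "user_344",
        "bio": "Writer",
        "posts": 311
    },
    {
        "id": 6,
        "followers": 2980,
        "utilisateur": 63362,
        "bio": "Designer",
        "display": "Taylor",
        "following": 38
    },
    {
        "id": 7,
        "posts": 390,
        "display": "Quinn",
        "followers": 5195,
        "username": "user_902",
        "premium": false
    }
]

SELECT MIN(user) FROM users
23056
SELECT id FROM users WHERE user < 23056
[]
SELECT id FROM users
[1, 2, 3, 4, 5, 6, 7]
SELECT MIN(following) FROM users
38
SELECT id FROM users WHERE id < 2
[1]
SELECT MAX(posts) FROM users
488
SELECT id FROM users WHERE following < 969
[1, 2, 6]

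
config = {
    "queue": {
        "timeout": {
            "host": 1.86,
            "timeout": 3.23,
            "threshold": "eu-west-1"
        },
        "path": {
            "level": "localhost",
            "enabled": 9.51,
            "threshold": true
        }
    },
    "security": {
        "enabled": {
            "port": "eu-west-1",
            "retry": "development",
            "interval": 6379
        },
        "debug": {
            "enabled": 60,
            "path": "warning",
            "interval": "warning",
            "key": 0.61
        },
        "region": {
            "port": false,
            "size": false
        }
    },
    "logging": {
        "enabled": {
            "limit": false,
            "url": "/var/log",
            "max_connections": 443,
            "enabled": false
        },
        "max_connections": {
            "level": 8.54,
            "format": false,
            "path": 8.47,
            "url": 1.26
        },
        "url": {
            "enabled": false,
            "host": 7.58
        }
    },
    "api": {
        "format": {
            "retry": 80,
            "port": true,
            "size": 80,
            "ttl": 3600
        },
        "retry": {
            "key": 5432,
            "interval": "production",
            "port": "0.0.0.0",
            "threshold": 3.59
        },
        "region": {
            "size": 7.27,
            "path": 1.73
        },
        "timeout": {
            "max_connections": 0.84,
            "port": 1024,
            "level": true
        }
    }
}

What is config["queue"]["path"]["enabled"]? 9.51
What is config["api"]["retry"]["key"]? 5432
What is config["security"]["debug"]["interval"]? "warning"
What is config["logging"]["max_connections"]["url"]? 1.26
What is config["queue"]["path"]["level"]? "localhost"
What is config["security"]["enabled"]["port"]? "eu-west-1"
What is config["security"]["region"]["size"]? False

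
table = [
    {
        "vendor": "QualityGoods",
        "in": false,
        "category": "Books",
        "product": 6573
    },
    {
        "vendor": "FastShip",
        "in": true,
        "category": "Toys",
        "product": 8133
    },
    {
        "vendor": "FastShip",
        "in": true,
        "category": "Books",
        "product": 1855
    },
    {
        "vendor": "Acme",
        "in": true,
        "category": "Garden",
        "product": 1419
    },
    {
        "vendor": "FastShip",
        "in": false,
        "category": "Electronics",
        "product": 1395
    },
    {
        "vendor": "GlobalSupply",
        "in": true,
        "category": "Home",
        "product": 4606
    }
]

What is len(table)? 6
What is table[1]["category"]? "Toys"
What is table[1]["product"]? 8133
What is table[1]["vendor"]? "FastShip"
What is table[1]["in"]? True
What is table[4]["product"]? 1395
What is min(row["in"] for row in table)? False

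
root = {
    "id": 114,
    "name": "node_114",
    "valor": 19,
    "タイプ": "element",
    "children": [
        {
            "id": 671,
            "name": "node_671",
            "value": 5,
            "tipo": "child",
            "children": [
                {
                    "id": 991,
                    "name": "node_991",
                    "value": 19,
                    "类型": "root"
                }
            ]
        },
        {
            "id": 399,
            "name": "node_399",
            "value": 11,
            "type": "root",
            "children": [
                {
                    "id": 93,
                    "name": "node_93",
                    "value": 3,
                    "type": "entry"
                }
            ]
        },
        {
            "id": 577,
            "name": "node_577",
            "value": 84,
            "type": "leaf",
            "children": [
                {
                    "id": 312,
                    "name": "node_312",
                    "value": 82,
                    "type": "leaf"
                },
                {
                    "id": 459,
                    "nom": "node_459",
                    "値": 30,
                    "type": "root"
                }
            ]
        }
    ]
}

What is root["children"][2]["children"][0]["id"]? 312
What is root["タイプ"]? "element"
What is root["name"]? "node_114"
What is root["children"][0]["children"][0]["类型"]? "root"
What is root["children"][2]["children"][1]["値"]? 30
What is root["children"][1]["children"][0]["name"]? "node_93"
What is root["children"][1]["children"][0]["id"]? 93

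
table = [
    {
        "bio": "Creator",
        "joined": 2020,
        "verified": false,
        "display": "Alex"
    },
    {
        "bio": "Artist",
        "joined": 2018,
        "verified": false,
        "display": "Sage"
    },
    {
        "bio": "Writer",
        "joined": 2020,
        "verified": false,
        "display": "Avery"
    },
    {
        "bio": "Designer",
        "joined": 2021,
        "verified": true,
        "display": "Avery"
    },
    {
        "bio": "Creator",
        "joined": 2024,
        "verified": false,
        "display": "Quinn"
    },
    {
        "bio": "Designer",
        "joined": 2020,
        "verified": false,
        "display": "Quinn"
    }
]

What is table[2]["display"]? "Avery"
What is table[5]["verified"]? False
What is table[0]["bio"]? "Creator"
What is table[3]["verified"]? True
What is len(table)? 6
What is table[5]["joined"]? 2020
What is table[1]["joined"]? 2018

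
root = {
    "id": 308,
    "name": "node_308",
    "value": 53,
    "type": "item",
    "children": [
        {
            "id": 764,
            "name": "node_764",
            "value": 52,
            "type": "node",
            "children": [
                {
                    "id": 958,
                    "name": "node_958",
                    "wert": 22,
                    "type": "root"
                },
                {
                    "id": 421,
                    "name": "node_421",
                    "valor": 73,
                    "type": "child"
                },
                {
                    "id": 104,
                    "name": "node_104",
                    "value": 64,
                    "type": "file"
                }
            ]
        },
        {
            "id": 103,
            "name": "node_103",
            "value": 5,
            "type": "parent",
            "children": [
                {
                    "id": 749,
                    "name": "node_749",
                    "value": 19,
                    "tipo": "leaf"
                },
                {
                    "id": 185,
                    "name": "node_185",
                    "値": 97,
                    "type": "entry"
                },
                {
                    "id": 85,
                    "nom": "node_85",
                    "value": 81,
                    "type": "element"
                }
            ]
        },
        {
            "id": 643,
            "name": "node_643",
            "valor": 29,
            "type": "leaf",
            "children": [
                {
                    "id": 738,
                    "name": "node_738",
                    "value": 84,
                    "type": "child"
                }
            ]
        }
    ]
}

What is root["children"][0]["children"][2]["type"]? "file"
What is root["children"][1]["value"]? 5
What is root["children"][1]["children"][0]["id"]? 749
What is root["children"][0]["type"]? "node"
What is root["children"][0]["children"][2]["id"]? 104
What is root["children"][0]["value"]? 52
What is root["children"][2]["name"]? "node_643"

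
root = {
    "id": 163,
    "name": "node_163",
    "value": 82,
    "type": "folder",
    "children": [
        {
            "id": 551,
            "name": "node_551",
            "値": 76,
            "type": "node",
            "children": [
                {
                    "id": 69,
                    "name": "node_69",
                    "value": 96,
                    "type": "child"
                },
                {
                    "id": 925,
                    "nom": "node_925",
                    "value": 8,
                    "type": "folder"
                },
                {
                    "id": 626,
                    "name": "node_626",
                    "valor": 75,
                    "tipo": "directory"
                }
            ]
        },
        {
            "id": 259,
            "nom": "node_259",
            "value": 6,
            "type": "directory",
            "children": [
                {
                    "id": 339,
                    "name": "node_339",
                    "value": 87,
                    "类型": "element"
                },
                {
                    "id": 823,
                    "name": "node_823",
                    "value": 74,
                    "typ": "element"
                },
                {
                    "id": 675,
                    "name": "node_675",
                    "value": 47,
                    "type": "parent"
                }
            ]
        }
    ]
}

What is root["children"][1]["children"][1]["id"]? 823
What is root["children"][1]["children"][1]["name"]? "node_823"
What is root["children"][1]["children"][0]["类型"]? "element"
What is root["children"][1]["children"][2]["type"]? "parent"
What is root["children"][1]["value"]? 6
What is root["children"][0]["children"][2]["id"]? 626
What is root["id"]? 163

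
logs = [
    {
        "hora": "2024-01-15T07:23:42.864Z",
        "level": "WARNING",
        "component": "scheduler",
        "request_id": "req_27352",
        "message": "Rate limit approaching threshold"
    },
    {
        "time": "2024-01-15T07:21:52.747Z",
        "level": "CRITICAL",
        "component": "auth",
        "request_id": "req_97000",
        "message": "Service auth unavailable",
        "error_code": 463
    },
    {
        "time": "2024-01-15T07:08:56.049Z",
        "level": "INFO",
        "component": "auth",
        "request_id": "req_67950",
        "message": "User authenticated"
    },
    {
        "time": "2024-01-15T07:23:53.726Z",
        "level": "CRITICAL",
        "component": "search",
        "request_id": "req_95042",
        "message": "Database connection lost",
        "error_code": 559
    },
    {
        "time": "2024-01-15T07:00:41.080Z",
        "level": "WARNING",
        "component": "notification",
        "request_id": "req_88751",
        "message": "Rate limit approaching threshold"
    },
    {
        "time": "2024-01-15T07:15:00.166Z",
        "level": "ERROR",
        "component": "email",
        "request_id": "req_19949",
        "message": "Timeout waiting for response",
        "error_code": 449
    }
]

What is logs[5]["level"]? "ERROR"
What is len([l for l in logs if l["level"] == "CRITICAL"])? 2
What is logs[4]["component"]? "notification"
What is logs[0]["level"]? "WARNING"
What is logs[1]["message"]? "Service auth unavailable"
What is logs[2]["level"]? "INFO"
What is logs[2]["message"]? "User authenticated"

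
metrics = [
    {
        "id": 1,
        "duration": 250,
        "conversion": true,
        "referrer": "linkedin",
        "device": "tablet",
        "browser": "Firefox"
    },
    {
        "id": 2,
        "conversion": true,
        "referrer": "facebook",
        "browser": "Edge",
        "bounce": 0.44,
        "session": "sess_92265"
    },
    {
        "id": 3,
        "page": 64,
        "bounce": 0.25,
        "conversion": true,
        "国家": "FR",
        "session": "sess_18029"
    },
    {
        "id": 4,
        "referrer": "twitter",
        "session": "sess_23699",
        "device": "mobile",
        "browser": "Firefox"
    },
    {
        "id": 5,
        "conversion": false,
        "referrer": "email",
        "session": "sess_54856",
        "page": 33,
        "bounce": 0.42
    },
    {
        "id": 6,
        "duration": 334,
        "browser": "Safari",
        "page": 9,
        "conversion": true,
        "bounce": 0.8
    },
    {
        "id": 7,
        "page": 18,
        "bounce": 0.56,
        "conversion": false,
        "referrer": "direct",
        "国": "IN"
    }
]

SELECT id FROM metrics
[1, 2, 3, 4, 5, 6, 7]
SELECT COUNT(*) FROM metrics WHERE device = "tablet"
1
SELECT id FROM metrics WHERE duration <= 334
[1, 6]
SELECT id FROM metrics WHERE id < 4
[1, 2, 3]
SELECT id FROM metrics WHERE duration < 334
[1]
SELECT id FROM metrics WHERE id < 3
[1, 2]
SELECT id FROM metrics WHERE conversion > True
[]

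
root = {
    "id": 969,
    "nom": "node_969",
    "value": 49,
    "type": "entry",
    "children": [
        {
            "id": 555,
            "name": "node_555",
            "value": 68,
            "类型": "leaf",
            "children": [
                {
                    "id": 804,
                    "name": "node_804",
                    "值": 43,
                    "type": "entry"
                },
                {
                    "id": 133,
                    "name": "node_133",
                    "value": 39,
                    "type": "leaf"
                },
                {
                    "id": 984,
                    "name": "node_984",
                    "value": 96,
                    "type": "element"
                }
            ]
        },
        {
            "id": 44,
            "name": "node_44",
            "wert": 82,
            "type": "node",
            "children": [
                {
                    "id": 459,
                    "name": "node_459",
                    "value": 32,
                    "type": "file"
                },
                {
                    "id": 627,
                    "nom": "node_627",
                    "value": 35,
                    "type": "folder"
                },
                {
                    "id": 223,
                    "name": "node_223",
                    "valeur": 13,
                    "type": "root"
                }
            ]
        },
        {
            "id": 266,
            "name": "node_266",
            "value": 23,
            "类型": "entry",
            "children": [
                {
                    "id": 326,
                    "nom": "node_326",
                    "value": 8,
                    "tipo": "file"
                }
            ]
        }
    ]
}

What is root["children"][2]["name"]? "node_266"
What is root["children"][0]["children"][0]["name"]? "node_804"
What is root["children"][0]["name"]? "node_555"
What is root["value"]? 49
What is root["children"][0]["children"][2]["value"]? 96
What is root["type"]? "entry"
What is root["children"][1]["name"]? "node_44"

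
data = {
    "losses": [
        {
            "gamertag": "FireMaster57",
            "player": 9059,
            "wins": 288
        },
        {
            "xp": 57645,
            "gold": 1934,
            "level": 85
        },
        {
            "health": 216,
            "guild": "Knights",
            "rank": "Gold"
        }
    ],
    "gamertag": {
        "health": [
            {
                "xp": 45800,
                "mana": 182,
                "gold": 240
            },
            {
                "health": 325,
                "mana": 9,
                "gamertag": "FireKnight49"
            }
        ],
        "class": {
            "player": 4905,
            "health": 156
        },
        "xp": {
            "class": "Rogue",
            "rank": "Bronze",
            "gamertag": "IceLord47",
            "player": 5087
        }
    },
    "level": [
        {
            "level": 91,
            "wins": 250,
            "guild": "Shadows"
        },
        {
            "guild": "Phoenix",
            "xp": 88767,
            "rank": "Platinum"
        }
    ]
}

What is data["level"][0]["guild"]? "Shadows"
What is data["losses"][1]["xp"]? 57645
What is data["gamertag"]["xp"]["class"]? "Rogue"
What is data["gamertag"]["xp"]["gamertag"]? "IceLord47"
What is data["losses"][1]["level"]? 85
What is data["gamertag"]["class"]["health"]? 156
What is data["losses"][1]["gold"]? 1934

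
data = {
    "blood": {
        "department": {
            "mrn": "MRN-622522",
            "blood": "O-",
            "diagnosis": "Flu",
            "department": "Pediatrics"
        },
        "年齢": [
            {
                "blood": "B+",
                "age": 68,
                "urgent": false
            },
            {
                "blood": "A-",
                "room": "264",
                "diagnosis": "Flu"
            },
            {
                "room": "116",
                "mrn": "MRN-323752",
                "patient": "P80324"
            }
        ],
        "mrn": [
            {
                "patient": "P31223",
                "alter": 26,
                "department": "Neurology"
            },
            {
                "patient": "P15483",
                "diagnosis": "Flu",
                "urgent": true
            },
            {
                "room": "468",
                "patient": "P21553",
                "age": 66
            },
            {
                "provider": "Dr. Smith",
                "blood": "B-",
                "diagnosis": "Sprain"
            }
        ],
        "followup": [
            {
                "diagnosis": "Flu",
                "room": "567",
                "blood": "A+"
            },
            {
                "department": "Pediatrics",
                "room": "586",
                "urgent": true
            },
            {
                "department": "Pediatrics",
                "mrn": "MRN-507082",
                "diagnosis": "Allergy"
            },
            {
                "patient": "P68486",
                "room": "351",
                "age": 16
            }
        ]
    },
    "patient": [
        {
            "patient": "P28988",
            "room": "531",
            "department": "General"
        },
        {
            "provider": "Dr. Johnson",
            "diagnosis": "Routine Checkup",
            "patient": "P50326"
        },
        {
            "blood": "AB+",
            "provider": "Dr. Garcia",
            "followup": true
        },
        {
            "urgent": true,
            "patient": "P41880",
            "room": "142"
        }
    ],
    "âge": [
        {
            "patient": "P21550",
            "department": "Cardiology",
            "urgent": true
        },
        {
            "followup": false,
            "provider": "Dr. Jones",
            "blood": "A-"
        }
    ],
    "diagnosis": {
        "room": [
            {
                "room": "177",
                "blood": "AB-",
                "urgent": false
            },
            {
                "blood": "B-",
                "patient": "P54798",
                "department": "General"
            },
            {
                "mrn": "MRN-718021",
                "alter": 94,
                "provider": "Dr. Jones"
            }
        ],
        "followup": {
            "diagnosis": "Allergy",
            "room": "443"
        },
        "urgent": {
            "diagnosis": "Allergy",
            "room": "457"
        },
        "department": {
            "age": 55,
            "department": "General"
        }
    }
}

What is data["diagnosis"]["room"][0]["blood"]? "AB-"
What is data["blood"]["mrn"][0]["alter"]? 26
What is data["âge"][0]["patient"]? "P21550"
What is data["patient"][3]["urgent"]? True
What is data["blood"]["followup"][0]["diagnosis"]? "Flu"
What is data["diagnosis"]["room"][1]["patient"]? "P54798"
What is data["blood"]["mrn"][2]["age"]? 66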